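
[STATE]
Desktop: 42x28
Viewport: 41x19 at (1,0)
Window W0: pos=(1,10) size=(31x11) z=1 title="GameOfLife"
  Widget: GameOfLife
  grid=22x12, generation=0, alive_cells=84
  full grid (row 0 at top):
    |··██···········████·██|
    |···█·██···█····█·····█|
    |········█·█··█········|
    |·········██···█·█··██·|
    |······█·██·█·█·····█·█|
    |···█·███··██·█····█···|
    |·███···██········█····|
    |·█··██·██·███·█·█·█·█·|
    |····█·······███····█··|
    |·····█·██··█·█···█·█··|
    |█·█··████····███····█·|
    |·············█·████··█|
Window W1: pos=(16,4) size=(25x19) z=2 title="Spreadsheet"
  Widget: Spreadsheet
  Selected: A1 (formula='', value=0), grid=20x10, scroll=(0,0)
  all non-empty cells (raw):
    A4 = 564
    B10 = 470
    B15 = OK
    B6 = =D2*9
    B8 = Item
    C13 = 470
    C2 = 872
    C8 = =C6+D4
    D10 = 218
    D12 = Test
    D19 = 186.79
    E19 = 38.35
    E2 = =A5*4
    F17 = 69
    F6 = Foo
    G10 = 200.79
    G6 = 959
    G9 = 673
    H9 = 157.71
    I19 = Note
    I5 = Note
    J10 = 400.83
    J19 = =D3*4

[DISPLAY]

                                         
                                         
                                         
                                         
               ┏━━━━━━━━━━━━━━━━━━━━━━━┓ 
               ┃ Spreadsheet           ┃ 
               ┠───────────────────────┨ 
               ┃A1:                    ┃ 
               ┃       A       B       ┃ 
               ┃-----------------------┃ 
┏━━━━━━━━━━━━━━┃  1      [0]       0   ┃ 
┃ GameOfLife   ┃  2        0       0   ┃ 
┠──────────────┃  3        0       0   ┃ 
┃Gen: 0        ┃  4      564       0   ┃ 
┃·········██···┃  5        0       0   ┃ 
┃······█·██·█·█┃  6        0       0   ┃ 
┃···█·███··██·█┃  7        0       0   ┃ 
┃·███···██·····┃  8        0Item       ┃ 
┃·█··██·██·███·┃  9        0       0   ┃ 


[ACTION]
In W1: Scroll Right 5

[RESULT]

                                         
                                         
                                         
                                         
               ┏━━━━━━━━━━━━━━━━━━━━━━━┓ 
               ┃ Spreadsheet           ┃ 
               ┠───────────────────────┨ 
               ┃A1:                    ┃ 
               ┃       F       G       ┃ 
               ┃-----------------------┃ 
┏━━━━━━━━━━━━━━┃  1        0       0   ┃ 
┃ GameOfLife   ┃  2        0       0   ┃ 
┠──────────────┃  3        0       0   ┃ 
┃Gen: 0        ┃  4        0       0   ┃ 
┃·········██···┃  5        0       0   ┃ 
┃······█·██·█·█┃  6 Foo          959   ┃ 
┃···█·███··██·█┃  7        0       0   ┃ 
┃·███···██·····┃  8        0       0   ┃ 
┃·█··██·██·███·┃  9        0     673  1┃ 


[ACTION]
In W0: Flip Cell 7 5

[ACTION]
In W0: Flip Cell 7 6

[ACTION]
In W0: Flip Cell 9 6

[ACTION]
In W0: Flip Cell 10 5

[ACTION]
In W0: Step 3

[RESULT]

                                         
                                         
                                         
                                         
               ┏━━━━━━━━━━━━━━━━━━━━━━━┓ 
               ┃ Spreadsheet           ┃ 
               ┠───────────────────────┨ 
               ┃A1:                    ┃ 
               ┃       F       G       ┃ 
               ┃-----------------------┃ 
┏━━━━━━━━━━━━━━┃  1        0       0   ┃ 
┃ GameOfLife   ┃  2        0       0   ┃ 
┠──────────────┃  3        0       0   ┃ 
┃Gen: 3        ┃  4        0       0   ┃ 
┃·····█·█······┃  5        0       0   ┃ 
┃····█········█┃  6 Foo          959   ┃ 
┃··██······█·█·┃  7        0       0   ┃ 
┃······████····┃  8        0       0   ┃ 
┃··█·····██·█··┃  9        0     673  1┃ 


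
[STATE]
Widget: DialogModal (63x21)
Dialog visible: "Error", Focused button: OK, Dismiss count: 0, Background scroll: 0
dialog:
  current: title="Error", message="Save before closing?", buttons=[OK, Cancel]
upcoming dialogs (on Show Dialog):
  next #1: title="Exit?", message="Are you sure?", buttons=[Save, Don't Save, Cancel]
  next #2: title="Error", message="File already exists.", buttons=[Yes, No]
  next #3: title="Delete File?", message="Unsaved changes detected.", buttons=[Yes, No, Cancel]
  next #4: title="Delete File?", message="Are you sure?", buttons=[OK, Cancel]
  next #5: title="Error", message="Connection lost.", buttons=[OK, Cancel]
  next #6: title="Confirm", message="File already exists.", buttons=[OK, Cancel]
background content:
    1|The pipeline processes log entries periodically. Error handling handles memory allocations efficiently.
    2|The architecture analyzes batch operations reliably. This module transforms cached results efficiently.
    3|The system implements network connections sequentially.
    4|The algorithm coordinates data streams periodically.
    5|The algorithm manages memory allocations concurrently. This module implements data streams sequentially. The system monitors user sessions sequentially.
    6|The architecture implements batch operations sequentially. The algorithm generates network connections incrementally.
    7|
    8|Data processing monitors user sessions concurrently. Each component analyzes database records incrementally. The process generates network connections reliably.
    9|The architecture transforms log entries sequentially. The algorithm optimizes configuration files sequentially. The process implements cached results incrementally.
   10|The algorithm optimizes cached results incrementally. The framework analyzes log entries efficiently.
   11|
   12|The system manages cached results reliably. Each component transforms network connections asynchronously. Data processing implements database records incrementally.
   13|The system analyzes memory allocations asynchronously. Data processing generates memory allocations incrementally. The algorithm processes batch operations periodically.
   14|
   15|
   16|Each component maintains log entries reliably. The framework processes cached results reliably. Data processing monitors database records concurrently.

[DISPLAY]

The pipeline processes log entries periodically. Error handling
The architecture analyzes batch operations reliably. This modul
The system implements network connections sequentially.        
The algorithm coordinates data streams periodically.           
The algorithm manages memory allocations concurrently. This mod
The architecture implements batch operations sequentially. The 
                                                               
Data processing monitors user sessions concurrently. Each compo
The architecture tr┌──────────────────────┐uentially. The algor
The algorithm optim│        Error         │ementally. The frame
                   │ Save before closing? │                    
The system manages │    [OK]  Cancel      │ Each component tran
The system analyzes└──────────────────────┘chronously. Data pro
                                                               
                                                               
Each component maintains log entries reliably. The framework pr
                                                               
                                                               
                                                               
                                                               
                                                               


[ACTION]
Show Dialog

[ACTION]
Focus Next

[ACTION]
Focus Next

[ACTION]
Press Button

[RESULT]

The pipeline processes log entries periodically. Error handling
The architecture analyzes batch operations reliably. This modul
The system implements network connections sequentially.        
The algorithm coordinates data streams periodically.           
The algorithm manages memory allocations concurrently. This mod
The architecture implements batch operations sequentially. The 
                                                               
Data processing monitors user sessions concurrently. Each compo
The architecture transforms log entries sequentially. The algor
The algorithm optimizes cached results incrementally. The frame
                                                               
The system manages cached results reliably. Each component tran
The system analyzes memory allocations asynchronously. Data pro
                                                               
                                                               
Each component maintains log entries reliably. The framework pr
                                                               
                                                               
                                                               
                                                               
                                                               


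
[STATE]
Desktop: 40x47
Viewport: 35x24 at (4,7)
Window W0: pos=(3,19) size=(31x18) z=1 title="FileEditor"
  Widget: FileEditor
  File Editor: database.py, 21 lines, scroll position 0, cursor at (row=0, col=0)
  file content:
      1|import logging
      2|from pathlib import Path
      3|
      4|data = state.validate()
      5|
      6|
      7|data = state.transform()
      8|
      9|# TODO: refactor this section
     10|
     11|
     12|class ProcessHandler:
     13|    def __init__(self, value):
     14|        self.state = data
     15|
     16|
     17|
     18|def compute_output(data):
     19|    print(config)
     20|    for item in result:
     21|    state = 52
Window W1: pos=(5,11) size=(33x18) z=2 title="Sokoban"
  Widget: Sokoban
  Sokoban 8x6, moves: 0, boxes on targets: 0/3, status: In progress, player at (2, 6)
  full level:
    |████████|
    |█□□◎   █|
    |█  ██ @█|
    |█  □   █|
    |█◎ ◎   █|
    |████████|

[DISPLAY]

                                   
                                   
                                   
                                   
 ┏━━━━━━━━━━━━━━━━━━━━━━━━━━━━━━━┓ 
 ┃ Sokoban                       ┃ 
 ┠───────────────────────────────┨ 
 ┃████████                       ┃ 
 ┃█□□◎   █                       ┃ 
 ┃█  ██ @█                       ┃ 
 ┃█  □   █                       ┃ 
 ┃█◎ ◎   █                       ┃ 
━┃████████                       ┃ 
 ┃Moves: 0  0/3                  ┃ 
─┃                               ┃ 
█┃                               ┃ 
f┃                               ┃ 
 ┃                               ┃ 
d┃                               ┃ 
 ┃                               ┃ 
 ┃                               ┃ 
d┗━━━━━━━━━━━━━━━━━━━━━━━━━━━━━━━┛ 
                            ░┃     
# TODO: refactor this sectio░┃     


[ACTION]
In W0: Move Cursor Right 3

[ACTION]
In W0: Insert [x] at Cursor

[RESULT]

                                   
                                   
                                   
                                   
 ┏━━━━━━━━━━━━━━━━━━━━━━━━━━━━━━━┓ 
 ┃ Sokoban                       ┃ 
 ┠───────────────────────────────┨ 
 ┃████████                       ┃ 
 ┃█□□◎   █                       ┃ 
 ┃█  ██ @█                       ┃ 
 ┃█  □   █                       ┃ 
 ┃█◎ ◎   █                       ┃ 
━┃████████                       ┃ 
 ┃Moves: 0  0/3                  ┃ 
─┃                               ┃ 
i┃                               ┃ 
f┃                               ┃ 
 ┃                               ┃ 
d┃                               ┃ 
 ┃                               ┃ 
 ┃                               ┃ 
d┗━━━━━━━━━━━━━━━━━━━━━━━━━━━━━━━┛ 
                            ░┃     
# TODO: refactor this sectio░┃     


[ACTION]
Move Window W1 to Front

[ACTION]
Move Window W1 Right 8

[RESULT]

                                   
                                   
                                   
                                   
   ┏━━━━━━━━━━━━━━━━━━━━━━━━━━━━━━━
   ┃ Sokoban                       
   ┠───────────────────────────────
   ┃████████                       
   ┃█□□◎   █                       
   ┃█  ██ @█                       
   ┃█  □   █                       
   ┃█◎ ◎   █                       
━━━┃████████                       
 Fi┃Moves: 0  0/3                  
───┃                               
imp┃                               
fro┃                               
   ┃                               
dat┃                               
   ┃                               
   ┃                               
dat┗━━━━━━━━━━━━━━━━━━━━━━━━━━━━━━━
                            ░┃     
# TODO: refactor this sectio░┃     


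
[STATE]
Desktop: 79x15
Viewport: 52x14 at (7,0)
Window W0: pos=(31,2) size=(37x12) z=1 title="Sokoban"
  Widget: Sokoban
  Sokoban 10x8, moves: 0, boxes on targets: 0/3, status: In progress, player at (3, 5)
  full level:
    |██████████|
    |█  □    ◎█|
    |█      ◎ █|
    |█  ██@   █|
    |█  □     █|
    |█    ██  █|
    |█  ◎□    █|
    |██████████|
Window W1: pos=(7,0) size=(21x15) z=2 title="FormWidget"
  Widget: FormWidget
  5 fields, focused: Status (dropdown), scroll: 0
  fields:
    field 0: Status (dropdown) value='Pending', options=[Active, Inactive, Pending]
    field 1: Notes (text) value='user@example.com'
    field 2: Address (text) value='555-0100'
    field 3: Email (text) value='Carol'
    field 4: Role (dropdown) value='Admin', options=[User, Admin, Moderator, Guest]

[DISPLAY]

┏━━━━━━━━━━━━━━━━━━━┓                               
┃ FormWidget        ┃                               
┠───────────────────┨   ┏━━━━━━━━━━━━━━━━━━━━━━━━━━━
┃> Status:     [Pe▼]┃   ┃ Sokoban                   
┃  Notes:      [use]┃   ┠───────────────────────────
┃  Address:    [555]┃   ┃██████████                 
┃  Email:      [Car]┃   ┃█  □    ◎█                 
┃  Role:       [Ad▼]┃   ┃█      ◎ █                 
┃                   ┃   ┃█  ██@   █                 
┃                   ┃   ┃█  □     █                 
┃                   ┃   ┃█    ██  █                 
┃                   ┃   ┃█  ◎□    █                 
┃                   ┃   ┃██████████                 
┃                   ┃   ┗━━━━━━━━━━━━━━━━━━━━━━━━━━━


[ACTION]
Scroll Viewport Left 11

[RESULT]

       ┏━━━━━━━━━━━━━━━━━━━┓                        
       ┃ FormWidget        ┃                        
       ┠───────────────────┨   ┏━━━━━━━━━━━━━━━━━━━━
       ┃> Status:     [Pe▼]┃   ┃ Sokoban            
       ┃  Notes:      [use]┃   ┠────────────────────
       ┃  Address:    [555]┃   ┃██████████          
       ┃  Email:      [Car]┃   ┃█  □    ◎█          
       ┃  Role:       [Ad▼]┃   ┃█      ◎ █          
       ┃                   ┃   ┃█  ██@   █          
       ┃                   ┃   ┃█  □     █          
       ┃                   ┃   ┃█    ██  █          
       ┃                   ┃   ┃█  ◎□    █          
       ┃                   ┃   ┃██████████          
       ┃                   ┃   ┗━━━━━━━━━━━━━━━━━━━━


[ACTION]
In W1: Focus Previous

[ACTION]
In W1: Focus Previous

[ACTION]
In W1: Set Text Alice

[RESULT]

       ┏━━━━━━━━━━━━━━━━━━━┓                        
       ┃ FormWidget        ┃                        
       ┠───────────────────┨   ┏━━━━━━━━━━━━━━━━━━━━
       ┃  Status:     [Pe▼]┃   ┃ Sokoban            
       ┃  Notes:      [use]┃   ┠────────────────────
       ┃  Address:    [555]┃   ┃██████████          
       ┃> Email:      [Ali]┃   ┃█  □    ◎█          
       ┃  Role:       [Ad▼]┃   ┃█      ◎ █          
       ┃                   ┃   ┃█  ██@   █          
       ┃                   ┃   ┃█  □     █          
       ┃                   ┃   ┃█    ██  █          
       ┃                   ┃   ┃█  ◎□    █          
       ┃                   ┃   ┃██████████          
       ┃                   ┃   ┗━━━━━━━━━━━━━━━━━━━━


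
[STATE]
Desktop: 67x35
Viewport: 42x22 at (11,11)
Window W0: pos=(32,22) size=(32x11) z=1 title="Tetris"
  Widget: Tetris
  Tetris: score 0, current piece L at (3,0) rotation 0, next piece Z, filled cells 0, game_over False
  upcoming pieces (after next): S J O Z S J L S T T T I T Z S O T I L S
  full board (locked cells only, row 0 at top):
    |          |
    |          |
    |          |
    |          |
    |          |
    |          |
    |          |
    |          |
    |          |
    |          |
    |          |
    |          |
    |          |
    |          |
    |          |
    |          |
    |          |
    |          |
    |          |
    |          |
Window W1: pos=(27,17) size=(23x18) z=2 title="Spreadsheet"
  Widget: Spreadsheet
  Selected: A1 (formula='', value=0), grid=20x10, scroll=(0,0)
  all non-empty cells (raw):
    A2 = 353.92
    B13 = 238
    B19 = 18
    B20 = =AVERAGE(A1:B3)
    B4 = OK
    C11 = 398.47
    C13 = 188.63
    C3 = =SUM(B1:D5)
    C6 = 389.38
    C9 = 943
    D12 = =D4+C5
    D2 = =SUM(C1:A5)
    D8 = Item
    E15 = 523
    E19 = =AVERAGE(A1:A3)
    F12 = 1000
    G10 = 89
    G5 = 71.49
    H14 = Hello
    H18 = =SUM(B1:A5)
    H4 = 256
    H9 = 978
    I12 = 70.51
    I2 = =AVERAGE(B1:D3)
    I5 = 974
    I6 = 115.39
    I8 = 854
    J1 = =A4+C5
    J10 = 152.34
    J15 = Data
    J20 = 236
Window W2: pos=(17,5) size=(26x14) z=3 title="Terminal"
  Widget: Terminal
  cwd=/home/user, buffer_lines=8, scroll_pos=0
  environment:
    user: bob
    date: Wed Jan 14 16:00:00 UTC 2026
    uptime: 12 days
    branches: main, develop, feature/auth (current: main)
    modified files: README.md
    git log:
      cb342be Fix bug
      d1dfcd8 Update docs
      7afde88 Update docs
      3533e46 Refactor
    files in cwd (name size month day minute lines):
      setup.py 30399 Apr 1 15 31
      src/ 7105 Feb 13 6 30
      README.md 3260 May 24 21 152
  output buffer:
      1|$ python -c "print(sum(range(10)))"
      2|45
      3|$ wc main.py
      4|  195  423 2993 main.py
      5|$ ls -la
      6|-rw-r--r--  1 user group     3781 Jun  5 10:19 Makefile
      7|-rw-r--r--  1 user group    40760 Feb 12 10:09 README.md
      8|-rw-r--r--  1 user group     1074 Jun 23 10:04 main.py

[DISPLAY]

      ┃  195  423 2993 main.py ┃          
      ┃$ ls -la                ┃          
      ┃-rw-r--r--  1 user group┃          
      ┃-rw-r--r--  1 user group┃          
      ┃-rw-r--r--  1 user group┃          
      ┃$ █                     ┃          
      ┃                        ┃━━━━━━┓   
      ┗━━━━━━━━━━━━━━━━━━━━━━━━┛      ┃   
                ┠─────────────────────┨   
                ┃A1:                  ┃   
                ┃       A       B     ┃   
                ┃---------------------┃━━━
                ┃  1      [0]       0 ┃   
                ┃  2   353.92       0 ┃───
                ┃  3        0       0#┃   
                ┃  4        0OK       ┃   
                ┃  5        0       0 ┃   
                ┃  6        0       0 ┃   
                ┃  7        0       0 ┃   
                ┃  8        0       0 ┃   
                ┃  9        0       0 ┃   
                ┃ 10        0       0 ┃━━━


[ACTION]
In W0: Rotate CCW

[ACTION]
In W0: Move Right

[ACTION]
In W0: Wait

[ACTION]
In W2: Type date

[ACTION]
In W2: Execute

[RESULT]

      ┃$ ls -la                ┃          
      ┃-rw-r--r--  1 user group┃          
      ┃-rw-r--r--  1 user group┃          
      ┃-rw-r--r--  1 user group┃          
      ┃$ date                  ┃          
      ┃Wed Jan 14 16:00:00 UTC ┃          
      ┃$ █                     ┃━━━━━━┓   
      ┗━━━━━━━━━━━━━━━━━━━━━━━━┛      ┃   
                ┠─────────────────────┨   
                ┃A1:                  ┃   
                ┃       A       B     ┃   
                ┃---------------------┃━━━
                ┃  1      [0]       0 ┃   
                ┃  2   353.92       0 ┃───
                ┃  3        0       0#┃   
                ┃  4        0OK       ┃   
                ┃  5        0       0 ┃   
                ┃  6        0       0 ┃   
                ┃  7        0       0 ┃   
                ┃  8        0       0 ┃   
                ┃  9        0       0 ┃   
                ┃ 10        0       0 ┃━━━


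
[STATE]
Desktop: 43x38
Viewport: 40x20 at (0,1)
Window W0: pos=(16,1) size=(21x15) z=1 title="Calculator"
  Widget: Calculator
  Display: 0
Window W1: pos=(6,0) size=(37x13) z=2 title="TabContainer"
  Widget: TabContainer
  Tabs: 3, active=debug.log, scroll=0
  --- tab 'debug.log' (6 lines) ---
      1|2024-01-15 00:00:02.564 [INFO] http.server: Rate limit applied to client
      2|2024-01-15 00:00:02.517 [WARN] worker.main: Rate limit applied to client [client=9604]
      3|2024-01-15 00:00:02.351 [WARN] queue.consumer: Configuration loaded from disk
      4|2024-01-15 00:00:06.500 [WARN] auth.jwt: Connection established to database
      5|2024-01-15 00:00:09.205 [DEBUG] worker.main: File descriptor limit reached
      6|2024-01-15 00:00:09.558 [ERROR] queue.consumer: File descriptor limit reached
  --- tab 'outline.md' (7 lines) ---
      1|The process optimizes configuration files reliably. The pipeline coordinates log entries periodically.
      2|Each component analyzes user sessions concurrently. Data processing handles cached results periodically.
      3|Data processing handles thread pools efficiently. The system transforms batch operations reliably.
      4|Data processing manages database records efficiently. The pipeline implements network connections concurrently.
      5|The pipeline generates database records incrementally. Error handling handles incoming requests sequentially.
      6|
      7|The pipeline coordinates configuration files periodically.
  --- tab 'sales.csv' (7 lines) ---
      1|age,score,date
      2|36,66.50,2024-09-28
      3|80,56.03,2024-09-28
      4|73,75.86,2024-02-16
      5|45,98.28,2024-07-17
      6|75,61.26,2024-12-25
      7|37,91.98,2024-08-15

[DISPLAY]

      ┃ TabContainer                    
      ┠─────────────────────────────────
      ┃[debug.log]│ outline.md │ sales.c
      ┃─────────────────────────────────
      ┃2024-01-15 00:00:02.564 [INFO] ht
      ┃2024-01-15 00:00:02.517 [WARN] wo
      ┃2024-01-15 00:00:02.351 [WARN] qu
      ┃2024-01-15 00:00:06.500 [WARN] au
      ┃2024-01-15 00:00:09.205 [DEBUG] w
      ┃2024-01-15 00:00:09.558 [ERROR] q
      ┃                                 
      ┗━━━━━━━━━━━━━━━━━━━━━━━━━━━━━━━━━
                ┃├───┼───┼───┼───┤  ┃   
                ┃│ C │ MC│ MR│ M+│  ┃   
                ┗━━━━━━━━━━━━━━━━━━━┛   
                                        
                                        
                                        
                                        
                                        


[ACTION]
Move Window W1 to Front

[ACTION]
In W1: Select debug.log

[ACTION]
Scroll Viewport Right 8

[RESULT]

   ┃ TabContainer                      ┃
   ┠───────────────────────────────────┨
   ┃[debug.log]│ outline.md │ sales.csv┃
   ┃───────────────────────────────────┃
   ┃2024-01-15 00:00:02.564 [INFO] http┃
   ┃2024-01-15 00:00:02.517 [WARN] work┃
   ┃2024-01-15 00:00:02.351 [WARN] queu┃
   ┃2024-01-15 00:00:06.500 [WARN] auth┃
   ┃2024-01-15 00:00:09.205 [DEBUG] wor┃
   ┃2024-01-15 00:00:09.558 [ERROR] que┃
   ┃                                   ┃
   ┗━━━━━━━━━━━━━━━━━━━━━━━━━━━━━━━━━━━┛
             ┃├───┼───┼───┼───┤  ┃      
             ┃│ C │ MC│ MR│ M+│  ┃      
             ┗━━━━━━━━━━━━━━━━━━━┛      
                                        
                                        
                                        
                                        
                                        


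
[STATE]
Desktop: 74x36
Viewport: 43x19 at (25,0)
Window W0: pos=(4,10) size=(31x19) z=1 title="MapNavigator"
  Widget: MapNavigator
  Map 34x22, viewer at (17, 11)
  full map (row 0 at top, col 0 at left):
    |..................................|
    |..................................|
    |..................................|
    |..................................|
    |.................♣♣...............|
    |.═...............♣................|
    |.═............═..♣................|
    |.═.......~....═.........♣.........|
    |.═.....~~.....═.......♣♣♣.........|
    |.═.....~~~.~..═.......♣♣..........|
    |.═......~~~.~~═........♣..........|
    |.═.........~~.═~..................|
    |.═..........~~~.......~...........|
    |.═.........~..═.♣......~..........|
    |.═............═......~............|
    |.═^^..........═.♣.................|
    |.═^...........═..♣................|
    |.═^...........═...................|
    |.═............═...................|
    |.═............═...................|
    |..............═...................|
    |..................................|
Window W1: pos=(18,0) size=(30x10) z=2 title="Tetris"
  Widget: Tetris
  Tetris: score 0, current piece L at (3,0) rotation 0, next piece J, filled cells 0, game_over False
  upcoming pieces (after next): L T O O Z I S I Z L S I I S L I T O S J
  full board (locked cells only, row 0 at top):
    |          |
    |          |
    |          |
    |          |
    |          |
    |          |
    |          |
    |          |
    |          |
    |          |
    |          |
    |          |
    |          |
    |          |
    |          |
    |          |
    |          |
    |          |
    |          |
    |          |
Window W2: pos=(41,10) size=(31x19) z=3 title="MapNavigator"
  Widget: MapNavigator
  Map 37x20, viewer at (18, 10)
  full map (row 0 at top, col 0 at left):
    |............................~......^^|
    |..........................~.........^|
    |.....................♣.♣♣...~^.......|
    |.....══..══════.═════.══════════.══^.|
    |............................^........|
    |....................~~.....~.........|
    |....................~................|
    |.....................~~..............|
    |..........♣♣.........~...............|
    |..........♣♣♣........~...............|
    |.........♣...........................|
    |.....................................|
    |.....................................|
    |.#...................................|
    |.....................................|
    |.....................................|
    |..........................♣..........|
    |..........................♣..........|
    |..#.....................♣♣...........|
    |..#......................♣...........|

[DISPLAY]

━━━━━━━━━━━━━━━━━━━━━━┓                    
s                     ┃                    
──────────────────────┨                    
    │Next:            ┃                    
    │█                ┃                    
    │███              ┃                    
    │                 ┃                    
    │                 ┃                    
    │                 ┃                    
━━━━━━━━━━━━━━━━━━━━━━┛                    
━━━━━━━━━┓      ┏━━━━━━━━━━━━━━━━━━━━━━━━━━
         ┃      ┃ MapNavigator             
─────────┨      ┠──────────────────────────
.........┃      ┃.══..══════.═════.════════
.........┃      ┃........................^.
.........┃      ┃................~~.....~..
.♣.......┃      ┃................~.........
♣♣.......┃      ┃.................~~.......
♣........┃      ┃......♣♣.........~........


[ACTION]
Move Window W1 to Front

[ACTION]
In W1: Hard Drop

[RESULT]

━━━━━━━━━━━━━━━━━━━━━━┓                    
s                     ┃                    
──────────────────────┨                    
    │Next:            ┃                    
    │  ▒              ┃                    
    │▒▒▒              ┃                    
    │                 ┃                    
    │                 ┃                    
    │                 ┃                    
━━━━━━━━━━━━━━━━━━━━━━┛                    
━━━━━━━━━┓      ┏━━━━━━━━━━━━━━━━━━━━━━━━━━
         ┃      ┃ MapNavigator             
─────────┨      ┠──────────────────────────
.........┃      ┃.══..══════.═════.════════
.........┃      ┃........................^.
.........┃      ┃................~~.....~..
.♣.......┃      ┃................~.........
♣♣.......┃      ┃.................~~.......
♣........┃      ┃......♣♣.........~........


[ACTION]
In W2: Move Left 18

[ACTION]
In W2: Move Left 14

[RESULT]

━━━━━━━━━━━━━━━━━━━━━━┓                    
s                     ┃                    
──────────────────────┨                    
    │Next:            ┃                    
    │  ▒              ┃                    
    │▒▒▒              ┃                    
    │                 ┃                    
    │                 ┃                    
    │                 ┃                    
━━━━━━━━━━━━━━━━━━━━━━┛                    
━━━━━━━━━┓      ┏━━━━━━━━━━━━━━━━━━━━━━━━━━
         ┃      ┃ MapNavigator             
─────────┨      ┠──────────────────────────
.........┃      ┃              .....══..═══
.........┃      ┃              ............
.........┃      ┃              ............
.♣.......┃      ┃              ............
♣♣.......┃      ┃              ............
♣........┃      ┃              ..........♣♣


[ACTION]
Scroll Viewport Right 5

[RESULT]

━━━━━━━━━━━━━━━━━┓                         
                 ┃                         
─────────────────┨                         
Next:            ┃                         
  ▒              ┃                         
▒▒▒              ┃                         
                 ┃                         
                 ┃                         
                 ┃                         
━━━━━━━━━━━━━━━━━┛                         
━━━━┓      ┏━━━━━━━━━━━━━━━━━━━━━━━━━━━━━┓ 
    ┃      ┃ MapNavigator                ┃ 
────┨      ┠─────────────────────────────┨ 
....┃      ┃              .....══..══════┃ 
....┃      ┃              ...............┃ 
....┃      ┃              ...............┃ 
....┃      ┃              ...............┃ 
....┃      ┃              ...............┃ 
....┃      ┃              ..........♣♣...┃ 


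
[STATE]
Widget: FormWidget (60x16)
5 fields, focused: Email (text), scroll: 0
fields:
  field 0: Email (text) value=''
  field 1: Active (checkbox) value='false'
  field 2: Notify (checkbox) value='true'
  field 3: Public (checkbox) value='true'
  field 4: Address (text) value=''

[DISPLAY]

> Email:      [                                            ]
  Active:     [ ]                                           
  Notify:     [x]                                           
  Public:     [x]                                           
  Address:    [                                            ]
                                                            
                                                            
                                                            
                                                            
                                                            
                                                            
                                                            
                                                            
                                                            
                                                            
                                                            


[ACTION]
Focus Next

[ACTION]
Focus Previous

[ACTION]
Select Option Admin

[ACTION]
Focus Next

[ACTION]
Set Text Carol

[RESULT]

  Email:      [                                            ]
> Active:     [ ]                                           
  Notify:     [x]                                           
  Public:     [x]                                           
  Address:    [                                            ]
                                                            
                                                            
                                                            
                                                            
                                                            
                                                            
                                                            
                                                            
                                                            
                                                            
                                                            


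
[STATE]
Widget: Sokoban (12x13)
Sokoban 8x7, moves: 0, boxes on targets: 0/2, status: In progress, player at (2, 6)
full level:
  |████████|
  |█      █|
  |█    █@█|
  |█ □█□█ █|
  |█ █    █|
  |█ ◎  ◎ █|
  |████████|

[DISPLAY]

████████    
█      █    
█    █@█    
█ □█□█ █    
█ █    █    
█ ◎  ◎ █    
████████    
Moves: 0  0/
            
            
            
            
            


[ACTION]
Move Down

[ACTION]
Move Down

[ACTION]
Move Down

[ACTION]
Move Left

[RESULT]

████████    
█      █    
█    █ █    
█ □█□█ █    
█ █    █    
█ ◎  + █    
████████    
Moves: 4  0/
            
            
            
            
            


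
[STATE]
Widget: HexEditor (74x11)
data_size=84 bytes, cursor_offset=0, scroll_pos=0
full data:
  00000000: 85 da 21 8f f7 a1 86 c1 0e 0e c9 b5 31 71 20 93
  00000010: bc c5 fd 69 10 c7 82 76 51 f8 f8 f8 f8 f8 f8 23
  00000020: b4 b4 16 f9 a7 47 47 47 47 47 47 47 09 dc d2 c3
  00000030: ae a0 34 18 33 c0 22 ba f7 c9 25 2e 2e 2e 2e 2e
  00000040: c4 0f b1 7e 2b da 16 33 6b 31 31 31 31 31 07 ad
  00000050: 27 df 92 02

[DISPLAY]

00000000  85 da 21 8f f7 a1 86 c1  0e 0e c9 b5 31 71 20 93  |..!.........1
00000010  bc c5 fd 69 10 c7 82 76  51 f8 f8 f8 f8 f8 f8 23  |...i...vQ....
00000020  b4 b4 16 f9 a7 47 47 47  47 47 47 47 09 dc d2 c3  |.....GGGGGGG.
00000030  ae a0 34 18 33 c0 22 ba  f7 c9 25 2e 2e 2e 2e 2e  |..4.3."...%..
00000040  c4 0f b1 7e 2b da 16 33  6b 31 31 31 31 31 07 ad  |...~+..3k1111
00000050  27 df 92 02                                       |'...         
                                                                          
                                                                          
                                                                          
                                                                          
                                                                          


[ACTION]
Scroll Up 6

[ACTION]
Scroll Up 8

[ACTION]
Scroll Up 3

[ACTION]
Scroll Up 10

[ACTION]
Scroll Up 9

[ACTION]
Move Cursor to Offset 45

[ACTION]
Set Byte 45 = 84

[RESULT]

00000000  85 da 21 8f f7 a1 86 c1  0e 0e c9 b5 31 71 20 93  |..!.........1
00000010  bc c5 fd 69 10 c7 82 76  51 f8 f8 f8 f8 f8 f8 23  |...i...vQ....
00000020  b4 b4 16 f9 a7 47 47 47  47 47 47 47 09 84 d2 c3  |.....GGGGGGG.
00000030  ae a0 34 18 33 c0 22 ba  f7 c9 25 2e 2e 2e 2e 2e  |..4.3."...%..
00000040  c4 0f b1 7e 2b da 16 33  6b 31 31 31 31 31 07 ad  |...~+..3k1111
00000050  27 df 92 02                                       |'...         
                                                                          
                                                                          
                                                                          
                                                                          
                                                                          
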